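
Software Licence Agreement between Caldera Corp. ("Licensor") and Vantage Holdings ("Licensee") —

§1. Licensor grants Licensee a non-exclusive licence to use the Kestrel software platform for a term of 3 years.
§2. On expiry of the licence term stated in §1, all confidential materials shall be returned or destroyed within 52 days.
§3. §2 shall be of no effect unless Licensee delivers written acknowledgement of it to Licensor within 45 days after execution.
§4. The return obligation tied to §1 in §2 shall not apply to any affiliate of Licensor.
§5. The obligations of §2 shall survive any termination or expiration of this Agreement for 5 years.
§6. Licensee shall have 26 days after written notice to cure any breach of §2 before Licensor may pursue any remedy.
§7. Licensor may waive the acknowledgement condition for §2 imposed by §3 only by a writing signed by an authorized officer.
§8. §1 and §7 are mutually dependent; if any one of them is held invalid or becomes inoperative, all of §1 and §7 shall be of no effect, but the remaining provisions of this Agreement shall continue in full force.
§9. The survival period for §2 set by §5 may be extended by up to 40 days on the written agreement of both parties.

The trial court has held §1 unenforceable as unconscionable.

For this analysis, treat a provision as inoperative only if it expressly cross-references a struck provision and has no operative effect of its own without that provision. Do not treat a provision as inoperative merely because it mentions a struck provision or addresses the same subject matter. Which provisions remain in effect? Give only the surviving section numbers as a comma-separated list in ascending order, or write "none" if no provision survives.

8

§1 is struck. §2 operates only by reference to §1, so it falls with §1. §3 operates only by reference to §2, so it falls with §2. The whole of §4 is the carve-out from the return obligation tied to §1, defined by reference to §2, so §4 cannot stand once §2 is removed. §5 has no operative effect of its own apart from §2 and is therefore inoperative. The only function of §6 is the cure period for breach of §2, so it cannot stand once §2 is removed. The only function of §7 is the waiver condition for §3, so it cannot stand once §3 is removed. §9 has no operative effect of its own apart from §5 and is therefore inoperative. §8 declares §1 and §7 mutually dependent; since one of them has fallen, all of them are of no effect. The remainder continues in force under §8. Only §8 remains in effect.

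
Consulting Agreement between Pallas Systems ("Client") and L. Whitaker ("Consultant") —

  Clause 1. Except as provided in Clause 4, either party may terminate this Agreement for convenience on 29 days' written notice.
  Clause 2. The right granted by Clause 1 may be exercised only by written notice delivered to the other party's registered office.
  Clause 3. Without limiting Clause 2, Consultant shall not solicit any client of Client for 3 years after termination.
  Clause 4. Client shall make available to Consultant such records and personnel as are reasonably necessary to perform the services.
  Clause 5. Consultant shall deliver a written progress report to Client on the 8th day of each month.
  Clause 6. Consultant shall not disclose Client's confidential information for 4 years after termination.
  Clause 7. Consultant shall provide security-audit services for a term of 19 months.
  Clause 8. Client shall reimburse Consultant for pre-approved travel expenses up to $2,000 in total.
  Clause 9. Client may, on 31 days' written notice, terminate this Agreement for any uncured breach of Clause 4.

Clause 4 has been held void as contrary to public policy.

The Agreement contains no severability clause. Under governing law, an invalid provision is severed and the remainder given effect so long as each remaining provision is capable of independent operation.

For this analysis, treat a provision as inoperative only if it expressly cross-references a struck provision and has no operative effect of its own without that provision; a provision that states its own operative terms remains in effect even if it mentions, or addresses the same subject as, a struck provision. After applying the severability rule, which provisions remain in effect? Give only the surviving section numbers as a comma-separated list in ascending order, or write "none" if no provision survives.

1, 2, 3, 5, 6, 7, 8

Clause 4 is struck. Clause 9 merely fixes the termination right for breach of Clause 4; with Clause 4 gone it has nothing to operate on and falls away. Clause 1 mentions Clause 4 but its own obligation stands independently of Clause 4, so Clause 1 is not affected. With no severability clause, the stated default rule severs what cannot stand and enforces each remaining provision that can operate on its own. The provisions still in force are Clause 1, Clause 2, Clause 3, Clause 5, Clause 6, Clause 7, and Clause 8.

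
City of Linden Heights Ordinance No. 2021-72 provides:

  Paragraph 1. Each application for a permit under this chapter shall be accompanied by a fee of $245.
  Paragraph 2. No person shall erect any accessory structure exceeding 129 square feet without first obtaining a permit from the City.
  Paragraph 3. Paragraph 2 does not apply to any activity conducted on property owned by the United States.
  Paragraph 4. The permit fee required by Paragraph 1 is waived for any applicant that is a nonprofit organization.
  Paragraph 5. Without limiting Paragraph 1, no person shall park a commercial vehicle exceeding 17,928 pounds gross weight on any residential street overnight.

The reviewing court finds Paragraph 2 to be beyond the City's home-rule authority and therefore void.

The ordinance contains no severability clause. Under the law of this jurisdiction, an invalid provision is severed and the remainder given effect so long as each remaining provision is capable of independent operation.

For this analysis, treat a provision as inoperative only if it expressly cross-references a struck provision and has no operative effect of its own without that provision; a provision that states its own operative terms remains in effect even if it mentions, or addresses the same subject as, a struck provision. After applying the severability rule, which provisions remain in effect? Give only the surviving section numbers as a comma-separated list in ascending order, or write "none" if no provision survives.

1, 4, 5

Paragraph 2 is struck. Paragraph 3 merely fixes the public-property exemption from Paragraph 2; with Paragraph 2 gone it has nothing to operate on and falls away. Under the stated default rule, only provisions that cannot operate independently fall away; the rest are enforced. Paragraph 1, Paragraph 4, and Paragraph 5 remain in effect.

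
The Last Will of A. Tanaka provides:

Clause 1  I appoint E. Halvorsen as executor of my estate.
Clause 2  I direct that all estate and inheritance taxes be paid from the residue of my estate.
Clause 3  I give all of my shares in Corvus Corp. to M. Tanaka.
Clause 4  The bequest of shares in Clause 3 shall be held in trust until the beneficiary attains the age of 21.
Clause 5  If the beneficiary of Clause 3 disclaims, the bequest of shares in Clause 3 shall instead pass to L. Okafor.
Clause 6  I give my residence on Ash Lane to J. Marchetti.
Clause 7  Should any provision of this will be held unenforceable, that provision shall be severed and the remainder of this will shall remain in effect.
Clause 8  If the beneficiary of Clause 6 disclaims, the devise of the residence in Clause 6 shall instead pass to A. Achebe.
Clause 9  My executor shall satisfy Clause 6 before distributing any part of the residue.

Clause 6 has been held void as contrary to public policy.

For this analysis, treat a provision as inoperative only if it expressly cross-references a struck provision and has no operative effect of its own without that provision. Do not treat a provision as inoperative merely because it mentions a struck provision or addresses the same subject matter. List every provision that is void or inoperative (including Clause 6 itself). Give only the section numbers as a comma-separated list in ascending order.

6, 8, 9

Clause 6 is struck. Clause 8 operates only by reference to Clause 6, so it falls with Clause 6. Clause 9 has no operative effect of its own apart from Clause 6 and is therefore inoperative. Clause 7 is a severability clause and preserves every provision that can still be given independent effect. The provisions still in force are Clause 1, Clause 2, Clause 3, Clause 4, Clause 5, and Clause 7.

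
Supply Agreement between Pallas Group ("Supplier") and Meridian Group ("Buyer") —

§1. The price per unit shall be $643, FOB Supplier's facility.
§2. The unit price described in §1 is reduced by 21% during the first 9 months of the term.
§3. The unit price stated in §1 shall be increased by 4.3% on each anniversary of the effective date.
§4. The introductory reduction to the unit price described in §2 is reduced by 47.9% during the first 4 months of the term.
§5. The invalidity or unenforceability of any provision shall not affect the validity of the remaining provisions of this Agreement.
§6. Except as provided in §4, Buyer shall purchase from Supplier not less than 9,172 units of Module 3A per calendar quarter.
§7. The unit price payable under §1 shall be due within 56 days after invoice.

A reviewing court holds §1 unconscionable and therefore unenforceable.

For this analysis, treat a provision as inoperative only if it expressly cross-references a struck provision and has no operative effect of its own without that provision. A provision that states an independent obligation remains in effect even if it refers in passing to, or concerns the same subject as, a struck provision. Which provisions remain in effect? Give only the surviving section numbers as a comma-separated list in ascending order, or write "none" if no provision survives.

5, 6

§1 is struck. §2 operates only by reference to §1, so it falls with §1. §3 has no operative effect of its own apart from §1 and is therefore inoperative. §7 does nothing except set the payment deadline for the unit price by reference to §1; with §1 gone it has no independent effect and is inoperative. §4 does nothing except set the introductory reduction to the introductory reduction to the unit price by reference to §2; with §2 gone it has no independent effect and is inoperative. Although §6 refers to §4, its operative terms do not depend on §4, so it remains in effect. Under the severability clause in §5, the remaining provisions continue in force. That leaves §5 and §6 in effect.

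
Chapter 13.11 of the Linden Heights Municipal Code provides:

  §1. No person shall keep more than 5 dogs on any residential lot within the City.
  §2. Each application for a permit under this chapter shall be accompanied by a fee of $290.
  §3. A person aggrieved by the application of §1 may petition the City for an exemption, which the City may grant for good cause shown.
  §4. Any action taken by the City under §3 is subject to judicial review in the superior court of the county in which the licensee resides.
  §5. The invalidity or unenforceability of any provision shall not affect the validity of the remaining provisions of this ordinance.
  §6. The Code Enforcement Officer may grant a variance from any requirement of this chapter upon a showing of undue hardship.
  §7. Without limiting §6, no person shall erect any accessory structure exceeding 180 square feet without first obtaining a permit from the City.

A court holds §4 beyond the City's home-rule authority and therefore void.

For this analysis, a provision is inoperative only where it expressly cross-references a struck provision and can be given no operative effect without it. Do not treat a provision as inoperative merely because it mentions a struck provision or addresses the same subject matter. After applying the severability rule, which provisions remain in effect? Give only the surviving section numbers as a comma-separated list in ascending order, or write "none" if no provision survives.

1, 2, 3, 5, 6, 7

§4 is struck. No other provision's operative terms depend on §4. §5 is a severability clause and preserves every provision that can still be given independent effect. That leaves §1, §2, §3, §5, §6, and §7 in effect.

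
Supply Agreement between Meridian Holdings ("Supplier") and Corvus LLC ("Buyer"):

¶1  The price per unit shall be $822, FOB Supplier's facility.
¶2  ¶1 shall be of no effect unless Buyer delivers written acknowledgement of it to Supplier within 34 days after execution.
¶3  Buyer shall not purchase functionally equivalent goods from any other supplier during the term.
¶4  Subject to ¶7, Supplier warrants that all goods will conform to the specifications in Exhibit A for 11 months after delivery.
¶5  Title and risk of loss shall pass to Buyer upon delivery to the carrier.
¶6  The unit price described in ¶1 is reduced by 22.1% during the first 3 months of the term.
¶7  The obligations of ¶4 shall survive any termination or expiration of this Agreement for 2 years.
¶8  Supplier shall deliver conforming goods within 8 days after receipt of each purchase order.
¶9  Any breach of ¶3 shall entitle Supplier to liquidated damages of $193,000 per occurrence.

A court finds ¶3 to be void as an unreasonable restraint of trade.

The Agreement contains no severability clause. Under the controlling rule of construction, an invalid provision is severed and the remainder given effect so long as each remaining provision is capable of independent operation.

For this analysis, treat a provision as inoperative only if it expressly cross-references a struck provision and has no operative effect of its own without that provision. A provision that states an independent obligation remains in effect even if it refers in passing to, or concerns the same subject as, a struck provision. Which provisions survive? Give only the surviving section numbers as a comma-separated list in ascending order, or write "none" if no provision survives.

¶3 is struck. ¶9 operates only by reference to ¶3, so it falls with ¶3. Under the stated default rule, only provisions that cannot operate independently fall away; the rest are enforced. ¶1, ¶2, ¶4, ¶5, ¶6, ¶7, and ¶8 remain in effect.

1, 2, 4, 5, 6, 7, 8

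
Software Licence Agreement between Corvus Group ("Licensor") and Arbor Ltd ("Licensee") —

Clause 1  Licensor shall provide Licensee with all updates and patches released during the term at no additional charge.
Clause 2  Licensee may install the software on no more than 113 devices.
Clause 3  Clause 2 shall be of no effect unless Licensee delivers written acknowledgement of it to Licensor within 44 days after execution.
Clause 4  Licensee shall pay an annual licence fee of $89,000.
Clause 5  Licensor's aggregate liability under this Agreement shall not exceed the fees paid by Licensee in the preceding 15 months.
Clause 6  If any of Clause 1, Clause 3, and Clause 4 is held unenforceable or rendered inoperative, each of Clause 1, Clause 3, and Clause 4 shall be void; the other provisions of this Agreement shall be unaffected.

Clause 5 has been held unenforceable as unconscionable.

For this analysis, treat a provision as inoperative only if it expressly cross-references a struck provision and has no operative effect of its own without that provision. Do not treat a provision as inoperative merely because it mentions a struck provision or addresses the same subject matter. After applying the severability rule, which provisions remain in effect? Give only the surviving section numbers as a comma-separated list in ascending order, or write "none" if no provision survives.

1, 2, 3, 4, 6

Clause 5 is struck. Nothing else in the Agreement is defined by reference to Clause 5. Clause 6 ties Clause 1, Clause 3, and Clause 4 together, but none of those is affected here; the remaining provisions continue in force under Clause 6. The provisions still in force are Clause 1, Clause 2, Clause 3, Clause 4, and Clause 6.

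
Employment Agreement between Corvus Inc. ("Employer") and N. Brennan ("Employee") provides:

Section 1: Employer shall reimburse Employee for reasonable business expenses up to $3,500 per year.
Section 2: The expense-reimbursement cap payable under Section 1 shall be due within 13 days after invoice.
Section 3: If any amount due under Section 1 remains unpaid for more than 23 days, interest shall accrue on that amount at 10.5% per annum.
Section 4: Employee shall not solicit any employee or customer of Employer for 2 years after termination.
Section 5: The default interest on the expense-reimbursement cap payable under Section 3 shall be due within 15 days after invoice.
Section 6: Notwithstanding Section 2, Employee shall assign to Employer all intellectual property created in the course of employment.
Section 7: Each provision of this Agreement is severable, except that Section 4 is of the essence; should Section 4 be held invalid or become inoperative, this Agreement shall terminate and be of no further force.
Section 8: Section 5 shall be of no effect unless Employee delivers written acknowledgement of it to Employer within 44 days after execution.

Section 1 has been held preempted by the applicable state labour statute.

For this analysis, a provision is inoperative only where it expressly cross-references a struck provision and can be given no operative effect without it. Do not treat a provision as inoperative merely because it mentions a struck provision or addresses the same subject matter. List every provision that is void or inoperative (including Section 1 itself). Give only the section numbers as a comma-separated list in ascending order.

Section 1 is struck. The whole of Section 2 is the payment deadline for the expense-reimbursement cap, defined by reference to Section 1, so Section 2 cannot stand once Section 1 is removed. The whole of Section 3 is the default interest on the expense-reimbursement cap, defined by reference to Section 1, so Section 3 cannot stand once Section 1 is removed. Section 5 does nothing except set the payment deadline for the default interest on the expense-reimbursement cap by reference to Section 3; with Section 3 gone it has no independent effect and is inoperative. The only function of Section 8 is the acknowledgement condition for Section 5, so it cannot stand once Section 5 is removed. Section 6 mentions Section 2 but its own obligation stands independently of Section 2, so Section 6 is not affected. Section 7 makes Section 4 an essential term, but Section 4 is unaffected, so the severability proviso in Section 7 preserves the remaining provisions. That leaves Section 4, Section 6, and Section 7 in effect.

1, 2, 3, 5, 8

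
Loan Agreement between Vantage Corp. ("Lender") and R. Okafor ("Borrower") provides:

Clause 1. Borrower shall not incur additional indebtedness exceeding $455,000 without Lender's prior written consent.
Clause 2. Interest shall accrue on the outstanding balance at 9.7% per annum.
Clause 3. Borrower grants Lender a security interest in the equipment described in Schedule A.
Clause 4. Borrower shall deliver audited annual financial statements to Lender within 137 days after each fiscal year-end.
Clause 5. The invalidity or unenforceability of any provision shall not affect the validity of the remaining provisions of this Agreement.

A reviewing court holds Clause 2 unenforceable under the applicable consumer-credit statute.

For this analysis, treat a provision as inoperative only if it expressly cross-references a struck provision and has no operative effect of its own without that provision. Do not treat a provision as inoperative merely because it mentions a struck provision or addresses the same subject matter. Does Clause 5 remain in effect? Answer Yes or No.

Yes

Clause 2 is struck. No other provision's operative terms depend on Clause 2. Clause 5 is a severability clause and preserves every provision that can still be given independent effect. Clause 1, Clause 3, Clause 4, and Clause 5 remain in effect. Clause 5 is among the surviving provisions, so the answer is yes.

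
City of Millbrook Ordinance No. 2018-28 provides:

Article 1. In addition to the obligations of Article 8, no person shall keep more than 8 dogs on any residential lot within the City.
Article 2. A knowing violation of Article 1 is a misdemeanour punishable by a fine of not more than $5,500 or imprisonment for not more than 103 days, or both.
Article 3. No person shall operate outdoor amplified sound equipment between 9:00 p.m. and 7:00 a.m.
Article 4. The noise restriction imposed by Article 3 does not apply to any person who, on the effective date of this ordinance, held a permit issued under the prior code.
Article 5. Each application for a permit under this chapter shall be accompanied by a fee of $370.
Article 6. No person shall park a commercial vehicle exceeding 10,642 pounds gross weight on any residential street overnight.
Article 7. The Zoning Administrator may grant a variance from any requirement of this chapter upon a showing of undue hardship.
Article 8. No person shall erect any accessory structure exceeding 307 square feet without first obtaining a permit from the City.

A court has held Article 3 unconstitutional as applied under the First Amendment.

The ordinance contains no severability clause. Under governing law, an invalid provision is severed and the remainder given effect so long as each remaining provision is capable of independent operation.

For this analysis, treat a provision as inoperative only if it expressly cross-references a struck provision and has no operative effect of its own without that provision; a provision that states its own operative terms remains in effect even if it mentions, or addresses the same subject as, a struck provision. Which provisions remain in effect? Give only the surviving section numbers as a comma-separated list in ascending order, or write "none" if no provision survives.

1, 2, 5, 6, 7, 8

Article 3 is struck. Article 4 merely fixes the grandfather exemption from Article 3; with Article 3 gone it has nothing to operate on and falls away. Under the stated default rule, only provisions that cannot operate independently fall away; the rest are enforced. Article 1, Article 2, Article 5, Article 6, Article 7, and Article 8 remain in effect.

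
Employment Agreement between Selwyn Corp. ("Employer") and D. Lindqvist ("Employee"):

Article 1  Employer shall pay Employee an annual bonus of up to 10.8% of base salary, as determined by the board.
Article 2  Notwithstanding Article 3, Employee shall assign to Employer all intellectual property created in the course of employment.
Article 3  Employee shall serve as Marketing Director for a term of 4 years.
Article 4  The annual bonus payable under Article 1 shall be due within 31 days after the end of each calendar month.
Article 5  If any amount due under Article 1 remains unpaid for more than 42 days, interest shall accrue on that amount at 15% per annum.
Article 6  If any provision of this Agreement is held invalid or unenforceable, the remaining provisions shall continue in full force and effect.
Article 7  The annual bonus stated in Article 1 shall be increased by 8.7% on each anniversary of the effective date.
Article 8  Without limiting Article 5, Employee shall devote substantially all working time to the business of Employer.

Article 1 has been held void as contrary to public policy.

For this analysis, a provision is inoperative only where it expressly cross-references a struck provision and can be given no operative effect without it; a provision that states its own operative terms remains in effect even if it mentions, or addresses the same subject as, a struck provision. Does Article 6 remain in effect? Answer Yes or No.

Yes

Article 1 is struck. The whole of Article 4 is the payment deadline for the annual bonus, defined by reference to Article 1, so Article 4 cannot stand once Article 1 is removed. Article 5 has no operative effect of its own apart from Article 1 and is therefore inoperative. Article 7 operates only by reference to Article 1, so it falls with Article 1. Article 8 mentions Article 5 but its own obligation stands independently of Article 5, so Article 8 is not affected. Under the severability clause in Article 6, the remaining provisions continue in force. That leaves Article 2, Article 3, Article 6, and Article 8 in effect. Article 6 is among the surviving provisions, so the answer is yes.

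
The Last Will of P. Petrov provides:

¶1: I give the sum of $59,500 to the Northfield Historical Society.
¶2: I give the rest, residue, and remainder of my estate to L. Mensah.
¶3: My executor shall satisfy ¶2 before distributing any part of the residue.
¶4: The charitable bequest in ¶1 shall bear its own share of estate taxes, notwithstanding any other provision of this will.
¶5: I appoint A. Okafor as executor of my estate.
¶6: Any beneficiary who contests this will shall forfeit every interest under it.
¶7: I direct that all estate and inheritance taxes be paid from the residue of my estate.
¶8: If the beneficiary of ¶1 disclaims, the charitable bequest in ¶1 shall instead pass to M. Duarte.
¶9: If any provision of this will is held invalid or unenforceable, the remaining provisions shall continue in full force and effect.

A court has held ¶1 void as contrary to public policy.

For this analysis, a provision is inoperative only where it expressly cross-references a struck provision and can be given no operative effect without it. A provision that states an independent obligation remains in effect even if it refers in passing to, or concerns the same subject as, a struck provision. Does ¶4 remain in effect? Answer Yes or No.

¶1 is struck. ¶4 merely fixes the tax charge on ¶1; with ¶1 gone it has nothing to operate on and falls away. ¶8 merely fixes the alternative disposition for ¶1; with ¶1 gone it has nothing to operate on and falls away. ¶9 is a severability clause and preserves every provision that can still be given independent effect. The provisions still in force are ¶2, ¶3, ¶5, ¶6, ¶7, and ¶9. ¶4 is among the inoperative provisions, so the answer is no.

No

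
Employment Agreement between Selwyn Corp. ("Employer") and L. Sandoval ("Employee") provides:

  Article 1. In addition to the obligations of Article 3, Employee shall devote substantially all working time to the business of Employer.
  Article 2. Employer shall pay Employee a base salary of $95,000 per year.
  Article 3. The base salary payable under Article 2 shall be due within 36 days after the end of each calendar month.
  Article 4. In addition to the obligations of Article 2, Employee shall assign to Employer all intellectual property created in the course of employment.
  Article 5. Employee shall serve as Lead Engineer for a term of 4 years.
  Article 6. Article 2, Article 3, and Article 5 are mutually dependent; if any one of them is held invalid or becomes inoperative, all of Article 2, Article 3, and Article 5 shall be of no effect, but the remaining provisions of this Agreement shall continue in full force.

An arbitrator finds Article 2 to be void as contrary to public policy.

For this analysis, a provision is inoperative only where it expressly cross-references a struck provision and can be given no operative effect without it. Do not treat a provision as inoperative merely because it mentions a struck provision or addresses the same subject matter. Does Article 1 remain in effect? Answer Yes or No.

Yes

Article 2 is struck. Article 3 does nothing except set the payment deadline for the base salary by reference to Article 2; with Article 2 gone it has no independent effect and is inoperative. Article 1 mentions Article 3 but its own obligation stands independently of Article 3, so Article 1 is not affected. Article 4 mentions Article 2 but its own obligation stands independently of Article 2, so Article 4 is not affected. Article 6 declares Article 2, Article 3, and Article 5 mutually dependent; since one of them has fallen, all of them are of no effect. That brings down Article 5 as well. The remainder continues in force under Article 6. That leaves Article 1, Article 4, and Article 6 in effect. Article 1 is among the surviving provisions, so the answer is yes.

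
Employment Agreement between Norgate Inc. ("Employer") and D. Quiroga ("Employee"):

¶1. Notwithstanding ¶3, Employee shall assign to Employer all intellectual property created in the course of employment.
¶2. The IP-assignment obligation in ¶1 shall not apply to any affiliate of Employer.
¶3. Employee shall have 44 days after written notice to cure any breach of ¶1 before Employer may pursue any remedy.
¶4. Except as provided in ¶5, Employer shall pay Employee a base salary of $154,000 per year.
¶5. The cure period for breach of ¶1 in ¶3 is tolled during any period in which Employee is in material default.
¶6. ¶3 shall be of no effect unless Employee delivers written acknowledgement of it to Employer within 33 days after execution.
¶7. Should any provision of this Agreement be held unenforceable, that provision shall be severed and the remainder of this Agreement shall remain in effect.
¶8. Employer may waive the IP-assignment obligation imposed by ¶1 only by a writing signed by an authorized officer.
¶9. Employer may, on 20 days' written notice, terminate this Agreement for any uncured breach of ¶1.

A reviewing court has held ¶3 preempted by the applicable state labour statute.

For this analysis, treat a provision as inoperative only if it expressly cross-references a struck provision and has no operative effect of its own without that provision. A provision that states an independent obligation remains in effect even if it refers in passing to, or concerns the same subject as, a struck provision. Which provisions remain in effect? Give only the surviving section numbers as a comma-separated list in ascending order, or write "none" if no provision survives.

¶3 is struck. ¶5 does nothing except set the tolling of the cure period for breach of ¶1 by reference to ¶3; with ¶3 gone it has no independent effect and is inoperative. The only function of ¶6 is the acknowledgement condition for ¶3, so it cannot stand once ¶3 is removed. Although ¶1 refers to ¶3, its operative terms do not depend on ¶3, so it remains in effect. ¶4 mentions ¶5 but its own obligation stands independently of ¶5, so ¶4 is not affected. ¶7 is a severability clause and preserves every provision that can still be given independent effect. The provisions still in force are ¶1, ¶2, ¶4, ¶7, ¶8, and ¶9.

1, 2, 4, 7, 8, 9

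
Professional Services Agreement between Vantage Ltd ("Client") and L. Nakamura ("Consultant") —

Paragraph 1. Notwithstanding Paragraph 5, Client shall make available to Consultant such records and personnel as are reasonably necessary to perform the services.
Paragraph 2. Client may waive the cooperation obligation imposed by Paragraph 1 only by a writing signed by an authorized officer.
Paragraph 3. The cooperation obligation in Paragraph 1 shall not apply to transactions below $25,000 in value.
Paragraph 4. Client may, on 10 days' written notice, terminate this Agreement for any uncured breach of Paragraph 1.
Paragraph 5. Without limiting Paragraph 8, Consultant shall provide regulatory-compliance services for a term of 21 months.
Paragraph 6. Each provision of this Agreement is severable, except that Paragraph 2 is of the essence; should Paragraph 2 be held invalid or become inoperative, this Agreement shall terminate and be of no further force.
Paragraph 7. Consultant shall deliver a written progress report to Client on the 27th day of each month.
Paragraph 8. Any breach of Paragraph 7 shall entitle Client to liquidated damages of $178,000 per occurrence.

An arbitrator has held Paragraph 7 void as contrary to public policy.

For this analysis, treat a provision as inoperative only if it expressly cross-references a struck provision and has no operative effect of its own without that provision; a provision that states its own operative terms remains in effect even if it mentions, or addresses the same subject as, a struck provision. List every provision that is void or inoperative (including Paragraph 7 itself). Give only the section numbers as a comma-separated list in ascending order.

7, 8

Paragraph 7 is struck. Paragraph 8 does nothing except set the liquidated-damages amount by reference to Paragraph 7; with Paragraph 7 gone it has no independent effect and is inoperative. Although Paragraph 5 refers to Paragraph 8, its operative terms do not depend on Paragraph 8, so it remains in effect. Paragraph 6 makes Paragraph 2 an essential term, but Paragraph 2 is unaffected, so the severability proviso in Paragraph 6 preserves the remaining provisions. The provisions still in force are Paragraph 1, Paragraph 2, Paragraph 3, Paragraph 4, Paragraph 5, and Paragraph 6.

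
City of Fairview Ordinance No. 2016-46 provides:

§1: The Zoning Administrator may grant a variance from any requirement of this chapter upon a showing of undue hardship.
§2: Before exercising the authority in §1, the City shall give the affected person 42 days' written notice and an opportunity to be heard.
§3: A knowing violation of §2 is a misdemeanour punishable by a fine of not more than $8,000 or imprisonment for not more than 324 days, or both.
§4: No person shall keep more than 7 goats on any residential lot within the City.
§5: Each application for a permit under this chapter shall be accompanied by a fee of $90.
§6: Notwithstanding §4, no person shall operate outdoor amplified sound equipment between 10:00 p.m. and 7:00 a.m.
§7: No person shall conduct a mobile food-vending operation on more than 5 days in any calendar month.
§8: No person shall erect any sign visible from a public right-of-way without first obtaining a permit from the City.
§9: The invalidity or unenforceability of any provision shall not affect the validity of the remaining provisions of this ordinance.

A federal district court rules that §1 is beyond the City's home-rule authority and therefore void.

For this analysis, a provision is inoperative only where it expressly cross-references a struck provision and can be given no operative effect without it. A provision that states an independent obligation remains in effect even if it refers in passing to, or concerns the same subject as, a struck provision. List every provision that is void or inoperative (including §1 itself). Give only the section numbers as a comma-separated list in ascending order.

§1 is struck. The only function of §2 is the notice-and-hearing requirement for §1, so it cannot stand once §1 is removed. The only function of §3 is the criminal penalty for violating §2, so it cannot stand once §2 is removed. Under the severability clause in §9, the remaining provisions continue in force. That leaves §4, §5, §6, §7, §8, and §9 in effect.

1, 2, 3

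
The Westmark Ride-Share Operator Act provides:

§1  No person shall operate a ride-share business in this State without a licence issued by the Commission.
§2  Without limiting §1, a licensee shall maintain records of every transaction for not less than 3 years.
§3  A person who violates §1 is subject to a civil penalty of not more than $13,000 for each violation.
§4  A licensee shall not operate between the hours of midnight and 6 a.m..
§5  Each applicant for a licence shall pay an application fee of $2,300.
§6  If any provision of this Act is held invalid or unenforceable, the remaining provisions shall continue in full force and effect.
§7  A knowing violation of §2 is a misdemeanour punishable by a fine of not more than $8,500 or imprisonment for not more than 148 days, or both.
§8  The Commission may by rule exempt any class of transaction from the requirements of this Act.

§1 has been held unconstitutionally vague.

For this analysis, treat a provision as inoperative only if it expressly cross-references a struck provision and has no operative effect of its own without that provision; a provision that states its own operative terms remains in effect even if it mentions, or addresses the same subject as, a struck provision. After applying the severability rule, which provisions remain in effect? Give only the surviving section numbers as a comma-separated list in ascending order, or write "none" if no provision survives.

2, 4, 5, 6, 7, 8

§1 is struck. §3 has no operative effect of its own apart from §1 and is therefore inoperative. §2 mentions §1 but its own obligation stands independently of §1, so §2 is not affected. Under the severability clause in §6, the remaining provisions continue in force. §2, §4, §5, §6, §7, and §8 remain in effect.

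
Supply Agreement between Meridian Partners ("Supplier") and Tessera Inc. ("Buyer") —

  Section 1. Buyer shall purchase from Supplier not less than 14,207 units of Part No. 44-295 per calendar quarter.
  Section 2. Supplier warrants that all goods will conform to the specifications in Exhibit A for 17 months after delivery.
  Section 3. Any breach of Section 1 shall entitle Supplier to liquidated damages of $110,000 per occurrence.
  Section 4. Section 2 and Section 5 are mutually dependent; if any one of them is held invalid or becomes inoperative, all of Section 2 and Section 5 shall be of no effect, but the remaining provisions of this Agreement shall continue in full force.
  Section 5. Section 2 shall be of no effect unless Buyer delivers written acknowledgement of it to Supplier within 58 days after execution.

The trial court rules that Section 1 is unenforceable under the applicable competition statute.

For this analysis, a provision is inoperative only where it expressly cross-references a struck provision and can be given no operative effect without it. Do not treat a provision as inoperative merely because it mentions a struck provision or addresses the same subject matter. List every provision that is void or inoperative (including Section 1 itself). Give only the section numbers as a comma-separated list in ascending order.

1, 3

Section 1 is struck. The whole of Section 3 is the liquidated-damages amount, defined by reference to Section 1, so Section 3 cannot stand once Section 1 is removed. Section 4 ties Section 2 and Section 5 together, but none of those is affected here; the remaining provisions continue in force under Section 4. The provisions still in force are Section 2, Section 4, and Section 5.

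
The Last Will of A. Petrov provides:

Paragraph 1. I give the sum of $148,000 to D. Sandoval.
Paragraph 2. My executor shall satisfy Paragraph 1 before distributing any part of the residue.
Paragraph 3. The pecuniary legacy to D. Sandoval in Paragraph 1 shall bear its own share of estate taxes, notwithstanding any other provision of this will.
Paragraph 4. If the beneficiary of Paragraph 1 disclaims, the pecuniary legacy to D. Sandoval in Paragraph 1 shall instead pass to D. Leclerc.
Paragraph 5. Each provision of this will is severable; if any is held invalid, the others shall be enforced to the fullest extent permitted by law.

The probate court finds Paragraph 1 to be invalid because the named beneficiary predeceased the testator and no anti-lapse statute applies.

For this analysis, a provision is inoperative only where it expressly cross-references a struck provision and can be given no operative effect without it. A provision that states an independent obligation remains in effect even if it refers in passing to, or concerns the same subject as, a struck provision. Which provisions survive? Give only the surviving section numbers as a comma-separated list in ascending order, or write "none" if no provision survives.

Paragraph 1 is struck. Paragraph 2 has no operative effect of its own apart from Paragraph 1 and is therefore inoperative. Paragraph 3 merely fixes the tax charge on Paragraph 1; with Paragraph 1 gone it has nothing to operate on and falls away. Paragraph 4 merely fixes the alternative disposition for Paragraph 1; with Paragraph 1 gone it has nothing to operate on and falls away. Under the severability clause in Paragraph 5, the remaining provisions continue in force. Only Paragraph 5 remains in effect.

5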